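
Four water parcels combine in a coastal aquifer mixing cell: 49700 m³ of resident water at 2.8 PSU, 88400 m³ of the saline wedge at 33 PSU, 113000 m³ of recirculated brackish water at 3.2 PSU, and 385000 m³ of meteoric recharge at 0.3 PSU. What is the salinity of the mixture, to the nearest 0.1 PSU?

5.6 PSU

Conserving salt mass:
salt = 49,700×2.8 + 88,400×33 + 113,000×3.2 + 385,000×0.3 = 139,160 + 2,917,200 + 361,600 + 115,500 = 3,533,460
volume = 49,700 + 88,400 + 113,000 + 385,000 = 636,100 m³
S = 3,533,460 / 636,100 = 5.555 PSU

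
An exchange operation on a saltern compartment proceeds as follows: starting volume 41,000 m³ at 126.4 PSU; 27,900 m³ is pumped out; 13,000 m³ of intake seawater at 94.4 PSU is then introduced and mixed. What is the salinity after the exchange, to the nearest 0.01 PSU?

Remaining after removal: 13,100 m³ at 126.4 PSU (salt = 1,655,840)
After addition: salt = 1,655,840 + 13,000×94.4 = 2,883,040; volume = 26,100 m³
S = 2,883,040 / 26,100 = 110.4613 PSU

110.46 PSU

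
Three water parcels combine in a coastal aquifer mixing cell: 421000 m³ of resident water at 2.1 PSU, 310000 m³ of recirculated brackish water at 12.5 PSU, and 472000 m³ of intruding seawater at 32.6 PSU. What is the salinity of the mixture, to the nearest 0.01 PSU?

By conservation of dissolved salt,
salt = 421,000×2.1 + 310,000×12.5 + 472,000×32.6 = 884,100 + 3,875,000 + 15,387,200 = 20,146,300
volume = 421,000 + 310,000 + 472,000 = 1,203,000 m³
S = 20,146,300 / 1,203,000 = 16.7467 PSU

16.75 PSU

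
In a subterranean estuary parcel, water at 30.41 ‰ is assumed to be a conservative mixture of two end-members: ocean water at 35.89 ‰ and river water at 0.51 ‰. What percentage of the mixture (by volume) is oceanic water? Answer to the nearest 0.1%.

Let g be the oceanic fraction. Salt balance per unit volume:
g×35.89 + (1−g)×0.51 = 30.41
g = (30.41 − 0.51) / (35.89 − 0.51) = 29.9/35.38 = 0.8451

84.5%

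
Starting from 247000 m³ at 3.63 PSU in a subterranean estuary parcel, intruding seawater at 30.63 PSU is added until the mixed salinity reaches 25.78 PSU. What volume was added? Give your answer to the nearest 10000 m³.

Salt balance: 247,000×3.63 + V×30.63 = (247,000+V)×25.78
896,610 + 30.63V = 6,367,660 + 25.78V
5,471,050 = 4.85V
V = 1,128,051.55 m³

1130000 m³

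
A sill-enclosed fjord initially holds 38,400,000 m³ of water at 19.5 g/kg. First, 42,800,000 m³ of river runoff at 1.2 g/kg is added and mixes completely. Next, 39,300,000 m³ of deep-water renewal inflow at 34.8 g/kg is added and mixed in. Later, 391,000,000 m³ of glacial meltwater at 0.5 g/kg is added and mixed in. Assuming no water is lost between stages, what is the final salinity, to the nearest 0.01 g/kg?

By conservation of dissolved salt,
Initial salt = 38,400,000×19.5 = 748,800,000
After stage 1: salt = 748,800,000 + 42,800,000×1.2 = 800,160,000; volume = 81,200,000 m³; S = 9.854 g/kg
After stage 2: salt = 800,160,000 + 39,300,000×34.8 = 2,167,800,000; volume = 120,500,000 m³; S = 17.99 g/kg
After stage 3: salt = 2,167,800,000 + 391,000,000×0.5 = 2,363,300,000; volume = 511,500,000 m³
S = 2,363,300,000 / 511,500,000 = 4.6203 g/kg

4.62 g/kg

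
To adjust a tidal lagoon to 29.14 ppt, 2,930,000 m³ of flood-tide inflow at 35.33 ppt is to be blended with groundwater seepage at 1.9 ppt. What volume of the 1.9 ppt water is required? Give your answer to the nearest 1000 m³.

Salt balance: 2,930,000×35.33 + V×1.9 = (2,930,000+V)×29.14
103,516,900 + 1.9V = 85,380,200 + 29.14V
18,136,700 = 27.24V
V = 665,811.31 m³

666000 m³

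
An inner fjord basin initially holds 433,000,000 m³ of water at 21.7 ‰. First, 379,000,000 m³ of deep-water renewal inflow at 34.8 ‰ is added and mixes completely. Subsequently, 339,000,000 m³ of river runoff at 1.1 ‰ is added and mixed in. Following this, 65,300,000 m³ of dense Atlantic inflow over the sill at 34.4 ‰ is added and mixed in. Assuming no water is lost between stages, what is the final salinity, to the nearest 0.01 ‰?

By conservation of dissolved salt,
Initial salt = 433,000,000×21.7 = 9,396,100,000
After stage 1: salt = 9,396,100,000 + 379,000,000×34.8 = 22,585,300,000; volume = 812,000,000 m³; S = 27.814 ‰
After stage 2: salt = 22,585,300,000 + 339,000,000×1.1 = 22,958,200,000; volume = 1,151,000,000 m³; S = 19.946 ‰
After stage 3: salt = 22,958,200,000 + 65,300,000×34.4 = 25,204,520,000; volume = 1,216,300,000 m³
S = 25,204,520,000 / 1,216,300,000 = 20.7223 ‰

20.72 ‰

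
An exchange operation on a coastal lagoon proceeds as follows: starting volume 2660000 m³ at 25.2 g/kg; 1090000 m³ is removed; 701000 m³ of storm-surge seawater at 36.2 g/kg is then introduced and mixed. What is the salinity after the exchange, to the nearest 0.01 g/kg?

Remaining after removal: 1,570,000 m³ at 25.2 g/kg (salt = 39,564,000)
After addition: salt = 39,564,000 + 701,000×36.2 = 64,940,200; volume = 2,271,000 m³
S = 64,940,200 / 2,271,000 = 28.5954 g/kg

28.60 g/kg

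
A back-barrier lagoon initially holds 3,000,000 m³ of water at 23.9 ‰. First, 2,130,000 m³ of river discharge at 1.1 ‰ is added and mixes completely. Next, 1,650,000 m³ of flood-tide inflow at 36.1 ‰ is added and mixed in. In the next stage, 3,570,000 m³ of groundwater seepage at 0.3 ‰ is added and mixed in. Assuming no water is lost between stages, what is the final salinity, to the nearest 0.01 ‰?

By conservation of dissolved salt,
Initial salt = 3,000,000×23.9 = 71,700,000
After stage 1: salt = 71,700,000 + 2,130,000×1.1 = 74,043,000; volume = 5,130,000 m³; S = 14.433 ‰
After stage 2: salt = 74,043,000 + 1,650,000×36.1 = 133,608,000; volume = 6,780,000 m³; S = 19.706 ‰
After stage 3: salt = 133,608,000 + 3,570,000×0.3 = 134,679,000; volume = 10,350,000 m³
S = 134,679,000 / 10,350,000 = 13.0125 ‰

13.01 ‰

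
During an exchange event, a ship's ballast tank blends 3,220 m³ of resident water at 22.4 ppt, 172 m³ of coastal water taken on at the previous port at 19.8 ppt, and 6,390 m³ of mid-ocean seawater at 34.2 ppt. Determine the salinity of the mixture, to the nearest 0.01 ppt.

Conserving salt mass:
salt = 3,220×22.4 + 172×19.8 + 6,390×34.2 = 72,128 + 3,405.6 + 218,538 = 294,071.6
volume = 3,220 + 172 + 6,390 = 9,782 m³
S = 294,071.6 / 9,782 = 30.0625 ppt

30.06 ppt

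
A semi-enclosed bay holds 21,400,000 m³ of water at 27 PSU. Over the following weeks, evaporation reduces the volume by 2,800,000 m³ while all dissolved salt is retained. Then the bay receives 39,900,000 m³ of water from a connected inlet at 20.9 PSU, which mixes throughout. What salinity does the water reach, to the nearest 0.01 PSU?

24.13 PSU

After evaporation: salt = 21,400,000×27 = 577,800,000; volume = 21,400,000 − 2,800,000 = 18,600,000 m³
After mixing: salt = 577,800,000 + 39,900,000×20.9 = 1,411,710,000; volume = 18,600,000 + 39,900,000 = 58,500,000 m³
S = 1,411,710,000 / 58,500,000 = 24.1318 PSU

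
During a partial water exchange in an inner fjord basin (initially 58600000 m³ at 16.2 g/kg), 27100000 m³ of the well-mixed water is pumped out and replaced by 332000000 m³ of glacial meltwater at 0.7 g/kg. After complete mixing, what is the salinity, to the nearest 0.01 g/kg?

Remaining after removal: 31,500,000 m³ at 16.2 g/kg (salt = 510,300,000)
After addition: salt = 510,300,000 + 332,000,000×0.7 = 742,700,000; volume = 363,500,000 m³
S = 742,700,000 / 363,500,000 = 2.0432 g/kg

2.04 g/kg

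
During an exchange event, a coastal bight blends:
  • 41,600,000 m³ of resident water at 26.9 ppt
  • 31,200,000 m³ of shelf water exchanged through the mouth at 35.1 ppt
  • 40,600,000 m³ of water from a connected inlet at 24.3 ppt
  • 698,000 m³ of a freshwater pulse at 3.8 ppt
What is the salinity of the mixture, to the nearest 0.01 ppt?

28.08 ppt

Mass of salt is conserved:
salt = 41,600,000×26.9 + 31,200,000×35.1 + 40,600,000×24.3 + 698,000×3.8 = 1,119,040,000 + 1,095,120,000 + 986,580,000 + 2,652,400 = 3,203,392,400
volume = 41,600,000 + 31,200,000 + 40,600,000 + 698,000 = 114,098,000 m³
S = 3,203,392,400 / 114,098,000 = 28.0758 ppt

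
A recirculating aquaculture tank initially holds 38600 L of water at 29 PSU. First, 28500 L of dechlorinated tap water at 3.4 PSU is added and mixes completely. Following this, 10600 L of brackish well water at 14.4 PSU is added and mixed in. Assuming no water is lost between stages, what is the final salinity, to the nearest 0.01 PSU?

17.62 PSU

Total salt / total volume:
Initial salt = 38,600×29 = 1,119,400
After stage 1: salt = 1,119,400 + 28,500×3.4 = 1,216,300; volume = 67,100 L; S = 18.127 PSU
After stage 2: salt = 1,216,300 + 10,600×14.4 = 1,368,940; volume = 77,700 L
S = 1,368,940 / 77,700 = 17.6183 PSU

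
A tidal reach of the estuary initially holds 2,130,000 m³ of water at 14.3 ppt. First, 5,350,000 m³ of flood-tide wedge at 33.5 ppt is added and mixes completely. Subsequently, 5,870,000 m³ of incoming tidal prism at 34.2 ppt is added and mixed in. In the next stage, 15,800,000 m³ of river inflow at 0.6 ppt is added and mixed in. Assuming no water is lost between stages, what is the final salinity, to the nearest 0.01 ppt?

Weighted by volume,
Initial salt = 2,130,000×14.3 = 30,459,000
After stage 1: salt = 30,459,000 + 5,350,000×33.5 = 209,684,000; volume = 7,480,000 m³; S = 28.033 ppt
After stage 2: salt = 209,684,000 + 5,870,000×34.2 = 410,438,000; volume = 13,350,000 m³; S = 30.744 ppt
After stage 3: salt = 410,438,000 + 15,800,000×0.6 = 419,918,000; volume = 29,150,000 m³
S = 419,918,000 / 29,150,000 = 14.4054 ppt

14.41 ppt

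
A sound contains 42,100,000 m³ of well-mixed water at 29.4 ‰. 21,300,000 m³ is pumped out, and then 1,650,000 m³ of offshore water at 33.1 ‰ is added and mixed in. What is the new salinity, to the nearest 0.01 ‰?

29.67 ‰

Remaining after removal: 20,800,000 m³ at 29.4 ‰ (salt = 611,520,000)
After addition: salt = 611,520,000 + 1,650,000×33.1 = 666,135,000; volume = 22,450,000 m³
S = 666,135,000 / 22,450,000 = 29.6719 ‰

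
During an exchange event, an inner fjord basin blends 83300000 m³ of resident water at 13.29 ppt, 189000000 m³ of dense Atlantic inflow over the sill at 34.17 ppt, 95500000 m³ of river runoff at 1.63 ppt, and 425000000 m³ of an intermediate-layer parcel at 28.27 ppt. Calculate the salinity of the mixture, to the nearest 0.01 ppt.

24.89 ppt

By conservation of dissolved salt,
salt = 83,300,000×13.29 + 189,000,000×34.17 + 95,500,000×1.63 + 425,000,000×28.27 = 1,107,057,000 + 6,458,130,000 + 155,665,000 + 12,014,750,000 = 19,735,602,000
volume = 83,300,000 + 189,000,000 + 95,500,000 + 425,000,000 = 792,800,000 m³
S = 19,735,602,000 / 792,800,000 = 24.8935 ppt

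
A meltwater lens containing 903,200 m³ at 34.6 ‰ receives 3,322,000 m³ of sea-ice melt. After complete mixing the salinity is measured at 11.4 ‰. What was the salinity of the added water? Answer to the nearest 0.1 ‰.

Salt balance: 903,200×34.6 + 3,322,000×S = 4,225,200×11.4
31,250,720 + 3,322,000·S = 48,167,280
S = (48,167,280 − 31,250,720) / 3,322,000 = 5.0923 ‰

5.1 ‰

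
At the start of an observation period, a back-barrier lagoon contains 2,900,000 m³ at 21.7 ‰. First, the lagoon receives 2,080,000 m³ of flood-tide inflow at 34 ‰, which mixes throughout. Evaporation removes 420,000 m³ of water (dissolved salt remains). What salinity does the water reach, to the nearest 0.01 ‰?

After mixing: salt = 2,900,000×21.7 + 2,080,000×34 = 133,650,000; volume = 4,980,000 m³
After evaporation: salt unchanged = 133,650,000; volume = 4,980,000 − 420,000 = 4,560,000 m³
S = 133,650,000 / 4,560,000 = 29.3092 ‰

29.31 ‰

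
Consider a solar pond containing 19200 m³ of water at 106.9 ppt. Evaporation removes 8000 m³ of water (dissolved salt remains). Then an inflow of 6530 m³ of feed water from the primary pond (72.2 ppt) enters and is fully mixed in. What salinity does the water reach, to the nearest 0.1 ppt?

142.4 ppt

After evaporation: salt = 19,200×106.9 = 2,052,480; volume = 19,200 − 8,000 = 11,200 m³
After mixing: salt = 2,052,480 + 6,530×72.2 = 2,523,946; volume = 11,200 + 6,530 = 17,730 m³
S = 2,523,946 / 17,730 = 142.3545 ppt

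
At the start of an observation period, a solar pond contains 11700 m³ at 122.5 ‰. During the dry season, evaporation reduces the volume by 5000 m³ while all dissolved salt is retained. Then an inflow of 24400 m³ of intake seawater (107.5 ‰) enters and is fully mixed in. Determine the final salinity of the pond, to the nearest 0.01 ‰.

130.43 ‰

After evaporation: salt = 11,700×122.5 = 1,433,250; volume = 11,700 − 5,000 = 6,700 m³
After mixing: salt = 1,433,250 + 24,400×107.5 = 4,056,250; volume = 6,700 + 24,400 = 31,100 m³
S = 4,056,250 / 31,100 = 130.426 ‰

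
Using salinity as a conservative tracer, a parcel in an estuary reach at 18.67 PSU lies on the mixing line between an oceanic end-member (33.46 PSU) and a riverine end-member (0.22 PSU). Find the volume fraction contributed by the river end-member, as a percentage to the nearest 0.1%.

44.5%

Let f be the freshwater fraction. Salt balance per unit volume:
f×0.22 + (1−f)×33.46 = 18.67
f = (33.46 − 18.67) / (33.46 − 0.22) = 14.79/33.24 = 0.4449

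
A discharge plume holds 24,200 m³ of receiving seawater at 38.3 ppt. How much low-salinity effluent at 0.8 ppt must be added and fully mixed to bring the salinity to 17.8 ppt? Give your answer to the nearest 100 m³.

29200 m³

Salt balance: 24,200×38.3 + V×0.8 = (24,200+V)×17.8
926,860 + 0.8V = 430,760 + 17.8V
496,100 = 17V
V = 29,182.35 m³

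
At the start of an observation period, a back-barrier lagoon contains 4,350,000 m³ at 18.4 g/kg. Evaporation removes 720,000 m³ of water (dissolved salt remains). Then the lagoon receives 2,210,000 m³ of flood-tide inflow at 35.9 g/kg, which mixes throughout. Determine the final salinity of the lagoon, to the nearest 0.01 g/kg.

After evaporation: salt = 4,350,000×18.4 = 80,040,000; volume = 4,350,000 − 720,000 = 3,630,000 m³
After mixing: salt = 80,040,000 + 2,210,000×35.9 = 159,379,000; volume = 3,630,000 + 2,210,000 = 5,840,000 m³
S = 159,379,000 / 5,840,000 = 27.2909 g/kg

27.29 g/kg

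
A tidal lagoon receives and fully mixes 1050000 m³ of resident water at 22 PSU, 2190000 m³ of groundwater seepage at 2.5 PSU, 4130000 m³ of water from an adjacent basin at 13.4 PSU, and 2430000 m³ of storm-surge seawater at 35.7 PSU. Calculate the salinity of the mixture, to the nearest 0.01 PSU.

Weighted by volume,
salt = 1,050,000×22 + 2,190,000×2.5 + 4,130,000×13.4 + 2,430,000×35.7 = 23,100,000 + 5,475,000 + 55,342,000 + 86,751,000 = 170,668,000
volume = 1,050,000 + 2,190,000 + 4,130,000 + 2,430,000 = 9,800,000 m³
S = 170,668,000 / 9,800,000 = 17.4151 PSU

17.42 PSU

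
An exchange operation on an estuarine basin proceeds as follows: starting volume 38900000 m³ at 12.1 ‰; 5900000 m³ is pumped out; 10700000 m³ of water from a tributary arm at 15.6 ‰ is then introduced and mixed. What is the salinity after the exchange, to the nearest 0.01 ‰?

12.96 ‰

Remaining after removal: 33,000,000 m³ at 12.1 ‰ (salt = 399,300,000)
After addition: salt = 399,300,000 + 10,700,000×15.6 = 566,220,000; volume = 43,700,000 m³
S = 566,220,000 / 43,700,000 = 12.957 ‰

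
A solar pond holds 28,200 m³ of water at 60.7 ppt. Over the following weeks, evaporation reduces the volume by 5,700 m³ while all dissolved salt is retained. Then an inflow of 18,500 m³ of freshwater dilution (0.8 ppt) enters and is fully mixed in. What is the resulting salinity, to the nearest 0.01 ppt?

42.11 ppt

After evaporation: salt = 28,200×60.7 = 1,711,740; volume = 28,200 − 5,700 = 22,500 m³
After mixing: salt = 1,711,740 + 18,500×0.8 = 1,726,540; volume = 22,500 + 18,500 = 41,000 m³
S = 1,726,540 / 41,000 = 42.1107 ppt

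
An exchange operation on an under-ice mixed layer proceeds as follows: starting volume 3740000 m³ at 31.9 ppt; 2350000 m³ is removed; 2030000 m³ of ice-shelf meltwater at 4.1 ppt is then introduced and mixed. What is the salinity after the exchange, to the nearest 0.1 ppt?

15.4 ppt

Remaining after removal: 1,390,000 m³ at 31.9 ppt (salt = 44,341,000)
After addition: salt = 44,341,000 + 2,030,000×4.1 = 52,664,000; volume = 3,420,000 m³
S = 52,664,000 / 3,420,000 = 15.3988 ppt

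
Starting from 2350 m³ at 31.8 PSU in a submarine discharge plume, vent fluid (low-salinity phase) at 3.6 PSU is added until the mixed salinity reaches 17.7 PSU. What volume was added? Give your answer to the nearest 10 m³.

2350 m³

Salt balance: 2,350×31.8 + V×3.6 = (2,350+V)×17.7
74,730 + 3.6V = 41,595 + 17.7V
33,135 = 14.1V
V = 2,350 m³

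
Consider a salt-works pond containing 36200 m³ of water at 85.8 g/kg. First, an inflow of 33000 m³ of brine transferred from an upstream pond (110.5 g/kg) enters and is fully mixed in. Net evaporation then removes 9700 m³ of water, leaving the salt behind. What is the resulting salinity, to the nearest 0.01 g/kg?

113.49 g/kg

After mixing: salt = 36,200×85.8 + 33,000×110.5 = 6,752,460; volume = 69,200 m³
After evaporation: salt unchanged = 6,752,460; volume = 69,200 − 9,700 = 59,500 m³
S = 6,752,460 / 59,500 = 113.4867 g/kg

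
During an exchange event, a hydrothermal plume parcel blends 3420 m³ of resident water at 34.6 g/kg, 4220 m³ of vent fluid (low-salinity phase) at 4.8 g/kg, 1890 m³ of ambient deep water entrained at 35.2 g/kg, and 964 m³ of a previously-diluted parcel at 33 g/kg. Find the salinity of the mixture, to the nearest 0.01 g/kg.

22.58 g/kg

Mass of salt is conserved:
salt = 3,420×34.6 + 4,220×4.8 + 1,890×35.2 + 964×33 = 118,332 + 20,256 + 66,528 + 31,812 = 236,928
volume = 3,420 + 4,220 + 1,890 + 964 = 10,494 m³
S = 236,928 / 10,494 = 22.5775 g/kg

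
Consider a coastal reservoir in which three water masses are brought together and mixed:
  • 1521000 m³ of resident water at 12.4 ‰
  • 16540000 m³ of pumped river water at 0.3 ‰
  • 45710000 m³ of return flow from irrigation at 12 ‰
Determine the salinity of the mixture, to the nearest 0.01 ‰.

8.97 ‰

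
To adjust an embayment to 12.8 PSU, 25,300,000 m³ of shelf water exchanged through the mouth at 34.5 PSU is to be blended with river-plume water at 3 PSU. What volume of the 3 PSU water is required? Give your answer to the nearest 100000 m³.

56000000 m³

Salt balance: 25,300,000×34.5 + V×3 = (25,300,000+V)×12.8
872,850,000 + 3V = 323,840,000 + 12.8V
549,010,000 = 9.8V
V = 56,021,428.57 m³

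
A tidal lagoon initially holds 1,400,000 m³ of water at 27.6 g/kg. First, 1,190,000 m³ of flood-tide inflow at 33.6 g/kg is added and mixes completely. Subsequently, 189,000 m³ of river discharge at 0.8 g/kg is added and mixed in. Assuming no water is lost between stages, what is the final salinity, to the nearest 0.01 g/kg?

Total salt / total volume:
Initial salt = 1,400,000×27.6 = 38,640,000
After stage 1: salt = 38,640,000 + 1,190,000×33.6 = 78,624,000; volume = 2,590,000 m³; S = 30.357 g/kg
After stage 2: salt = 78,624,000 + 189,000×0.8 = 78,775,200; volume = 2,779,000 m³
S = 78,775,200 / 2,779,000 = 28.3466 g/kg

28.35 g/kg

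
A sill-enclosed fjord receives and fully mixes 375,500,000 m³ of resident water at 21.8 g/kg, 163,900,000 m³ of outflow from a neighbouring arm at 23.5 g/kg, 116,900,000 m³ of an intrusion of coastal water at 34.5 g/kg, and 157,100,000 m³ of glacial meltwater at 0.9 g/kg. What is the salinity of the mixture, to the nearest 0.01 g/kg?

19.93 g/kg

Weighted by volume,
salt = 375,500,000×21.8 + 163,900,000×23.5 + 116,900,000×34.5 + 157,100,000×0.9 = 8,185,900,000 + 3,851,650,000 + 4,033,050,000 + 141,390,000 = 16,211,990,000
volume = 375,500,000 + 163,900,000 + 116,900,000 + 157,100,000 = 813,400,000 m³
S = 16,211,990,000 / 813,400,000 = 19.9311 g/kg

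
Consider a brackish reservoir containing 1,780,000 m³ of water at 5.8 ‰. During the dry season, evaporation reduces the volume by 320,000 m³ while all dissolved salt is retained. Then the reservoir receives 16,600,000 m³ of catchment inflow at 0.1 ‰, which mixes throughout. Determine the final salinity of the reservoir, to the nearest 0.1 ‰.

After evaporation: salt = 1,780,000×5.8 = 10,324,000; volume = 1,780,000 − 320,000 = 1,460,000 m³
After mixing: salt = 10,324,000 + 16,600,000×0.1 = 11,984,000; volume = 1,460,000 + 16,600,000 = 18,060,000 m³
S = 11,984,000 / 18,060,000 = 0.6636 ‰

0.7 ‰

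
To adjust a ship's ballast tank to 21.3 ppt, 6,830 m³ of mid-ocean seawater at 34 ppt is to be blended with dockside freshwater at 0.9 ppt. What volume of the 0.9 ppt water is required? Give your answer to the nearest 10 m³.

4250 m³

Salt balance: 6,830×34 + V×0.9 = (6,830+V)×21.3
232,220 + 0.9V = 145,479 + 21.3V
86,741 = 20.4V
V = 4,252.01 m³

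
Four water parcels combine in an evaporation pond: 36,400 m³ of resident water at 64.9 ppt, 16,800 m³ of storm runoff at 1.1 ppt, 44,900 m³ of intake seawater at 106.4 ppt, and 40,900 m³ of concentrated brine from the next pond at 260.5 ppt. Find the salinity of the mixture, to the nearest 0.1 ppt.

Total salt / total volume:
salt = 36,400×64.9 + 16,800×1.1 + 44,900×106.4 + 40,900×260.5 = 2,362,360 + 18,480 + 4,777,360 + 10,654,450 = 17,812,650
volume = 36,400 + 16,800 + 44,900 + 40,900 = 139,000 m³
S = 17,812,650 / 139,000 = 128.149 ppt

128.1 ppt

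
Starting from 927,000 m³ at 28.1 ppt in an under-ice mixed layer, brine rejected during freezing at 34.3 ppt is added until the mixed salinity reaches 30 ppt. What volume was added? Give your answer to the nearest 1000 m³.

Salt balance: 927,000×28.1 + V×34.3 = (927,000+V)×30
26,048,700 + 34.3V = 27,810,000 + 30V
1,761,300 = 4.3V
V = 409,604.65 m³

410000 m³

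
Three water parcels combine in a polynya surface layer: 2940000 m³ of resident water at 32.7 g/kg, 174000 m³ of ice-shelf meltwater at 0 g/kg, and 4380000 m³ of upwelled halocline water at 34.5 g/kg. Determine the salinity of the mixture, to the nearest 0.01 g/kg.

Conserving salt mass:
salt = 2,940,000×32.7 + 174,000×0 + 4,380,000×34.5 = 96,138,000 + 0 + 151,110,000 = 247,248,000
volume = 2,940,000 + 174,000 + 4,380,000 = 7,494,000 m³
S = 247,248,000 / 7,494,000 = 32.9928 g/kg

32.99 g/kg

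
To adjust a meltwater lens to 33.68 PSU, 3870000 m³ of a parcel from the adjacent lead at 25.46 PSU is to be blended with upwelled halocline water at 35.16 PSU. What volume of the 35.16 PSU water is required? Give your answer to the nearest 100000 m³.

21500000 m³

Salt balance: 3,870,000×25.46 + V×35.16 = (3,870,000+V)×33.68
98,530,200 + 35.16V = 130,341,600 + 33.68V
31,811,400 = 1.48V
V = 21,494,189.19 m³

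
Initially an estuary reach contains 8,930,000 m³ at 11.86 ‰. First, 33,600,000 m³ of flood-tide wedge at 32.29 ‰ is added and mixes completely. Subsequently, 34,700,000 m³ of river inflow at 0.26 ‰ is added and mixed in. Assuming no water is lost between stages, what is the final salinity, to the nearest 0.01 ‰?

Total salt / total volume:
Initial salt = 8,930,000×11.86 = 105,909,800
After stage 1: salt = 105,909,800 + 33,600,000×32.29 = 1,190,853,800; volume = 42,530,000 m³; S = 28 ‰
After stage 2: salt = 1,190,853,800 + 34,700,000×0.26 = 1,199,875,800; volume = 77,230,000 m³
S = 1,199,875,800 / 77,230,000 = 15.5364 ‰

15.54 ‰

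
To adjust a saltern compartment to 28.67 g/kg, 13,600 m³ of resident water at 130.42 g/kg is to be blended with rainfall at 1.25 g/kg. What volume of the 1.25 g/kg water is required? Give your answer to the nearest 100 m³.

50500 m³

Salt balance: 13,600×130.42 + V×1.25 = (13,600+V)×28.67
1,773,712 + 1.25V = 389,912 + 28.67V
1,383,800 = 27.42V
V = 50,466.81 m³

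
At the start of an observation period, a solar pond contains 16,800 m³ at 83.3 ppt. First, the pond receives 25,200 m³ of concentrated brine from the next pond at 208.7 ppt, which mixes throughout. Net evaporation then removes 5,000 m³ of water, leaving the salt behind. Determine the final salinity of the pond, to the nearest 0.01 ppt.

179.96 ppt

After mixing: salt = 16,800×83.3 + 25,200×208.7 = 6,658,680; volume = 42,000 m³
After evaporation: salt unchanged = 6,658,680; volume = 42,000 − 5,000 = 37,000 m³
S = 6,658,680 / 37,000 = 179.9643 ppt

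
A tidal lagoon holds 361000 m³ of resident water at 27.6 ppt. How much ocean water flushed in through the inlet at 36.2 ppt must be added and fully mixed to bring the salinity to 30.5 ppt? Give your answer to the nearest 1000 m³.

Salt balance: 361,000×27.6 + V×36.2 = (361,000+V)×30.5
9,963,600 + 36.2V = 11,010,500 + 30.5V
1,046,900 = 5.7V
V = 183,666.67 m³

184000 m³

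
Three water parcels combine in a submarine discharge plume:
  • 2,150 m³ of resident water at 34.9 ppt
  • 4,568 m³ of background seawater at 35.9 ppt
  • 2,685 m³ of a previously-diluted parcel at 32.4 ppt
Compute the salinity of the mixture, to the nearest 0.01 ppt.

34.67 ppt

Weighted by volume,
salt = 2,150×34.9 + 4,568×35.9 + 2,685×32.4 = 75,035 + 163,991.2 + 86,994 = 326,020.2
volume = 2,150 + 4,568 + 2,685 = 9,403 m³
S = 326,020.2 / 9,403 = 34.6719 ppt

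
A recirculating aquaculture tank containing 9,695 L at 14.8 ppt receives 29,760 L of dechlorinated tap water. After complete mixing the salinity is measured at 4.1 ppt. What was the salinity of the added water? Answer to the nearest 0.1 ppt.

Salt balance: 9,695×14.8 + 29,760×S = 39,455×4.1
143,486 + 29,760·S = 161,765.5
S = (161,765.5 − 143,486) / 29,760 = 0.6142 ppt

0.6 ppt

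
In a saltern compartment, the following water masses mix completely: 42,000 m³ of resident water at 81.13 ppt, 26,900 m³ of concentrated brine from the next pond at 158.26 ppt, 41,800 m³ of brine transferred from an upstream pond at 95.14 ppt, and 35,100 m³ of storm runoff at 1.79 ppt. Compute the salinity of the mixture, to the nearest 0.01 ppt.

80.28 ppt

Salt balance:
salt = 42,000×81.13 + 26,900×158.26 + 41,800×95.14 + 35,100×1.79 = 3,407,460 + 4,257,194 + 3,976,852 + 62,829 = 11,704,335
volume = 42,000 + 26,900 + 41,800 + 35,100 = 145,800 m³
S = 11,704,335 / 145,800 = 80.2766 ppt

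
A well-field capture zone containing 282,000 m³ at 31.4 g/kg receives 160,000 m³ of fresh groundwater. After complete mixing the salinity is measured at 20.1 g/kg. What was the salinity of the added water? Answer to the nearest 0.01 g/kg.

0.18 g/kg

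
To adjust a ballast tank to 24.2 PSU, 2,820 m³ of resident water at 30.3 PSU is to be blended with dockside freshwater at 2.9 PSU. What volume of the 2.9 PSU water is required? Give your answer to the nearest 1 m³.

Salt balance: 2,820×30.3 + V×2.9 = (2,820+V)×24.2
85,446 + 2.9V = 68,244 + 24.2V
17,202 = 21.3V
V = 807.61 m³

808 m³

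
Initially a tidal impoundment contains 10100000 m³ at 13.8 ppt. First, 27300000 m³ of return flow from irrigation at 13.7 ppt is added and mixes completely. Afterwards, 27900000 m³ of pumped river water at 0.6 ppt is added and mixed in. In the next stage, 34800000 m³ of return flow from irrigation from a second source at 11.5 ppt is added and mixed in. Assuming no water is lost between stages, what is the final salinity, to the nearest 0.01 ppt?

9.29 ppt

Total salt / total volume:
Initial salt = 10,100,000×13.8 = 139,380,000
After stage 1: salt = 139,380,000 + 27,300,000×13.7 = 513,390,000; volume = 37,400,000 m³; S = 13.727 ppt
After stage 2: salt = 513,390,000 + 27,900,000×0.6 = 530,130,000; volume = 65,300,000 m³; S = 8.118 ppt
After stage 3: salt = 530,130,000 + 34,800,000×11.5 = 930,330,000; volume = 100,100,000 m³
S = 930,330,000 / 100,100,000 = 9.294 ppt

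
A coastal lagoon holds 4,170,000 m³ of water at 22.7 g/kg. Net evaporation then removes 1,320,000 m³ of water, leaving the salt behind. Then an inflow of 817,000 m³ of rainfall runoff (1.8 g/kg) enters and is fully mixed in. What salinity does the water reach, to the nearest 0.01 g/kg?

26.21 g/kg

After evaporation: salt = 4,170,000×22.7 = 94,659,000; volume = 4,170,000 − 1,320,000 = 2,850,000 m³
After mixing: salt = 94,659,000 + 817,000×1.8 = 96,129,600; volume = 2,850,000 + 817,000 = 3,667,000 m³
S = 96,129,600 / 3,667,000 = 26.2148 g/kg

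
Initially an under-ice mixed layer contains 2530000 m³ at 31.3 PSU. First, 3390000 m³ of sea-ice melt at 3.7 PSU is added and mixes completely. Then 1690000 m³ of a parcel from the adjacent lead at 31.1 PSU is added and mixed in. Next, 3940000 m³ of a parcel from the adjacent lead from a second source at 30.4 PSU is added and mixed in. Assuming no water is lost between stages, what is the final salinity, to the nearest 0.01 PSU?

By conservation of dissolved salt,
Initial salt = 2,530,000×31.3 = 79,189,000
After stage 1: salt = 79,189,000 + 3,390,000×3.7 = 91,732,000; volume = 5,920,000 m³; S = 15.495 PSU
After stage 2: salt = 91,732,000 + 1,690,000×31.1 = 144,291,000; volume = 7,610,000 m³; S = 18.961 PSU
After stage 3: salt = 144,291,000 + 3,940,000×30.4 = 264,067,000; volume = 11,550,000 m³
S = 264,067,000 / 11,550,000 = 22.8629 PSU

22.86 PSU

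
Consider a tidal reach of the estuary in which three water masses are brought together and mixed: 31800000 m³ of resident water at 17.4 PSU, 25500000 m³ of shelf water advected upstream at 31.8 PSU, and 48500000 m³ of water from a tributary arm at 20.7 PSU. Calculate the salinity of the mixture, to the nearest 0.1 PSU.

Conserving salt mass:
salt = 31,800,000×17.4 + 25,500,000×31.8 + 48,500,000×20.7 = 553,320,000 + 810,900,000 + 1,003,950,000 = 2,368,170,000
volume = 31,800,000 + 25,500,000 + 48,500,000 = 105,800,000 m³
S = 2,368,170,000 / 105,800,000 = 22.383 PSU

22.4 PSU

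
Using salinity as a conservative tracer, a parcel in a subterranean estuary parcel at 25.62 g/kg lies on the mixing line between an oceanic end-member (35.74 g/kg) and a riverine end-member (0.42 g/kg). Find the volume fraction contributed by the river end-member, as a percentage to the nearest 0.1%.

28.7%

Let f be the freshwater fraction. Salt balance per unit volume:
f×0.42 + (1−f)×35.74 = 25.62
f = (35.74 − 25.62) / (35.74 − 0.42) = 10.12/35.32 = 0.2865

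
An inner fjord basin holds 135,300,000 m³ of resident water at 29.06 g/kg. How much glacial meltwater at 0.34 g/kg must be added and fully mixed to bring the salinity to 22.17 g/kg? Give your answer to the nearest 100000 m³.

Salt balance: 135,300,000×29.06 + V×0.34 = (135,300,000+V)×22.17
3,931,818,000 + 0.34V = 2,999,601,000 + 22.17V
932,217,000 = 21.83V
V = 42,703,481.45 m³

42700000 m³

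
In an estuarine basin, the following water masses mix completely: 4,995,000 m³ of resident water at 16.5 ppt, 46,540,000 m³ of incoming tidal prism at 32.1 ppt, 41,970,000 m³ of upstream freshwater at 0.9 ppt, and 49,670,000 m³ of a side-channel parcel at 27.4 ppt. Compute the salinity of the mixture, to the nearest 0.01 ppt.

Mass of salt is conserved:
salt = 4,995,000×16.5 + 46,540,000×32.1 + 41,970,000×0.9 + 49,670,000×27.4 = 82,417,500 + 1,493,934,000 + 37,773,000 + 1,360,958,000 = 2,975,082,500
volume = 4,995,000 + 46,540,000 + 41,970,000 + 49,670,000 = 143,175,000 m³
S = 2,975,082,500 / 143,175,000 = 20.7793 ppt

20.78 ppt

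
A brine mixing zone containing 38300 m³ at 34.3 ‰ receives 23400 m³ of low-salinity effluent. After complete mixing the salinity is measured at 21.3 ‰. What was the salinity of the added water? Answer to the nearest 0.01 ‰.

Salt balance: 38,300×34.3 + 23,400×S = 61,700×21.3
1,313,690 + 23,400·S = 1,314,210
S = (1,314,210 − 1,313,690) / 23,400 = 0.0222 ‰

0.02 ‰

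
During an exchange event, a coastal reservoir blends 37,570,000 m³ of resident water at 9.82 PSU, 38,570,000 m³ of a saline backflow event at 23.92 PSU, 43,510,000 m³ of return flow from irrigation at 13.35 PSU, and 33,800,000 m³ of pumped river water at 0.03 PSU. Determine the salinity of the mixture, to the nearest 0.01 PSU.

12.21 PSU

Mass of salt is conserved:
salt = 37,570,000×9.82 + 38,570,000×23.92 + 43,510,000×13.35 + 33,800,000×0.03 = 368,937,400 + 922,594,400 + 580,858,500 + 1,014,000 = 1,873,404,300
volume = 37,570,000 + 38,570,000 + 43,510,000 + 33,800,000 = 153,450,000 m³
S = 1,873,404,300 / 153,450,000 = 12.2086 PSU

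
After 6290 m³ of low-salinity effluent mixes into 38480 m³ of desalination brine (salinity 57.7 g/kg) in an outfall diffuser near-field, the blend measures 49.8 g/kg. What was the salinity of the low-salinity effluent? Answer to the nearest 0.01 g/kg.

1.47 g/kg

Salt balance: 38,480×57.7 + 6,290×S = 44,770×49.8
2,220,296 + 6,290·S = 2,229,546
S = (2,229,546 − 2,220,296) / 6,290 = 1.4706 g/kg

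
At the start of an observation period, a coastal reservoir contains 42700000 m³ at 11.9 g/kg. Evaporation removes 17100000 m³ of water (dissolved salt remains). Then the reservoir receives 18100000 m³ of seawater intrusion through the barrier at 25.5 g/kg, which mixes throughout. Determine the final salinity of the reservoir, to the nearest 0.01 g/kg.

After evaporation: salt = 42,700,000×11.9 = 508,130,000; volume = 42,700,000 − 17,100,000 = 25,600,000 m³
After mixing: salt = 508,130,000 + 18,100,000×25.5 = 969,680,000; volume = 25,600,000 + 18,100,000 = 43,700,000 m³
S = 969,680,000 / 43,700,000 = 22.1895 g/kg

22.19 g/kg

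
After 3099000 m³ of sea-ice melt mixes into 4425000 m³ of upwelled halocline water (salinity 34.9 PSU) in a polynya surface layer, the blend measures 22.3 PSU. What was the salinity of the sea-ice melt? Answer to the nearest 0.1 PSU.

4.3 PSU

Salt balance: 4,425,000×34.9 + 3,099,000×S = 7,524,000×22.3
154,432,500 + 3,099,000·S = 167,785,200
S = (167,785,200 − 154,432,500) / 3,099,000 = 4.3087 PSU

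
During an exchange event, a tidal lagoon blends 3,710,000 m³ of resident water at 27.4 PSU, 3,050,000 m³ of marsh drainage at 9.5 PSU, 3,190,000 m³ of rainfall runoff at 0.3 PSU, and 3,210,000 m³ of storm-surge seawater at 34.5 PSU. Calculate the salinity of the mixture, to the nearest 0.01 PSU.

18.41 PSU

Salt balance:
salt = 3,710,000×27.4 + 3,050,000×9.5 + 3,190,000×0.3 + 3,210,000×34.5 = 101,654,000 + 28,975,000 + 957,000 + 110,745,000 = 242,331,000
volume = 3,710,000 + 3,050,000 + 3,190,000 + 3,210,000 = 13,160,000 m³
S = 242,331,000 / 13,160,000 = 18.4142 PSU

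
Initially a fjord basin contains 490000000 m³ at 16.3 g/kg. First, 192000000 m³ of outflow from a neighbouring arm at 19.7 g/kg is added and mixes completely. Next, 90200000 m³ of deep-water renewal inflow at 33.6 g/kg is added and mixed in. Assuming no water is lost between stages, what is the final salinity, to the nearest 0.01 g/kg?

19.17 g/kg

By conservation of dissolved salt,
Initial salt = 490,000,000×16.3 = 7,987,000,000
After stage 1: salt = 7,987,000,000 + 192,000,000×19.7 = 11,769,400,000; volume = 682,000,000 m³; S = 17.257 g/kg
After stage 2: salt = 11,769,400,000 + 90,200,000×33.6 = 14,800,120,000; volume = 772,200,000 m³
S = 14,800,120,000 / 772,200,000 = 19.1662 g/kg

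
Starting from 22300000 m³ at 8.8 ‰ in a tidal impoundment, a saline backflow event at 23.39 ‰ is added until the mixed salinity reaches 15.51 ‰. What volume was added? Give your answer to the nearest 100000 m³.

Salt balance: 22,300,000×8.8 + V×23.39 = (22,300,000+V)×15.51
196,240,000 + 23.39V = 345,873,000 + 15.51V
149,633,000 = 7.88V
V = 18,988,959.39 m³

19000000 m³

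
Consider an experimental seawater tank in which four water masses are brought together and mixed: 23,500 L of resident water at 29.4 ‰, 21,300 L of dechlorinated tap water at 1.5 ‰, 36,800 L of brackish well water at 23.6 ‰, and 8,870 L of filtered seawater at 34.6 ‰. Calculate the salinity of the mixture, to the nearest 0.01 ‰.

20.98 ‰

By conservation of dissolved salt,
salt = 23,500×29.4 + 21,300×1.5 + 36,800×23.6 + 8,870×34.6 = 690,900 + 31,950 + 868,480 + 306,902 = 1,898,232
volume = 23,500 + 21,300 + 36,800 + 8,870 = 90,470 L
S = 1,898,232 / 90,470 = 20.9819 ‰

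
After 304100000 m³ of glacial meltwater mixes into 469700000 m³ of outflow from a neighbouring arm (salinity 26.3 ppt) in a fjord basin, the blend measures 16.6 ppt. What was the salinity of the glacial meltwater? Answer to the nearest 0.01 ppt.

1.62 ppt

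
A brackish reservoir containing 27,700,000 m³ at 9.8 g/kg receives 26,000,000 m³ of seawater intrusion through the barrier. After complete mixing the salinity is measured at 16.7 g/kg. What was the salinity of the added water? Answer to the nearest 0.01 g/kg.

Salt balance: 27,700,000×9.8 + 26,000,000×S = 53,700,000×16.7
271,460,000 + 26,000,000·S = 896,790,000
S = (896,790,000 − 271,460,000) / 26,000,000 = 24.0512 g/kg

24.05 g/kg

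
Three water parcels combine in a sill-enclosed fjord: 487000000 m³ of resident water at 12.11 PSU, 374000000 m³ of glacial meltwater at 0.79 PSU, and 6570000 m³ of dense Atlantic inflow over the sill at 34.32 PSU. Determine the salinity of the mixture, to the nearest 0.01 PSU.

7.40 PSU

By conservation of dissolved salt,
salt = 487,000,000×12.11 + 374,000,000×0.79 + 6,570,000×34.32 = 5,897,570,000 + 295,460,000 + 225,482,400 = 6,418,512,400
volume = 487,000,000 + 374,000,000 + 6,570,000 = 867,570,000 m³
S = 6,418,512,400 / 867,570,000 = 7.3983 PSU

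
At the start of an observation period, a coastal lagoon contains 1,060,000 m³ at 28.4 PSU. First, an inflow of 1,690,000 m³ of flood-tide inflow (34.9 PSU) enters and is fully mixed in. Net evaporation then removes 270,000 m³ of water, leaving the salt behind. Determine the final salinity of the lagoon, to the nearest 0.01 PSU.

35.92 PSU

After mixing: salt = 1,060,000×28.4 + 1,690,000×34.9 = 89,085,000; volume = 2,750,000 m³
After evaporation: salt unchanged = 89,085,000; volume = 2,750,000 − 270,000 = 2,480,000 m³
S = 89,085,000 / 2,480,000 = 35.9214 PSU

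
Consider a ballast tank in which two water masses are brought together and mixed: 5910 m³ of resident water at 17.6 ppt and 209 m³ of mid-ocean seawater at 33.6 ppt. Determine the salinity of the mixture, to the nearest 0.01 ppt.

By conservation of dissolved salt,
salt = 5,910×17.6 + 209×33.6 = 104,016 + 7,022.4 = 111,038.4
volume = 5,910 + 209 = 6,119 m³
S = 111,038.4 / 6,119 = 18.1465 ppt

18.15 ppt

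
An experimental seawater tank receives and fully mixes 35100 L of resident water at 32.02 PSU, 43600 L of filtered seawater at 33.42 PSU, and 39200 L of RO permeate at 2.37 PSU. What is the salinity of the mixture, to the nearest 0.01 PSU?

Salt balance:
salt = 35,100×32.02 + 43,600×33.42 + 39,200×2.37 = 1,123,902 + 1,457,112 + 92,904 = 2,673,918
volume = 35,100 + 43,600 + 39,200 = 117,900 L
S = 2,673,918 / 117,900 = 22.6795 PSU

22.68 PSU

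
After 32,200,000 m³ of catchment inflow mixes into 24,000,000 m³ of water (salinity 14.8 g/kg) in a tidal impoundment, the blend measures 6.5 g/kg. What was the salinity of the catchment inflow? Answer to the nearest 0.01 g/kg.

Salt balance: 24,000,000×14.8 + 32,200,000×S = 56,200,000×6.5
355,200,000 + 32,200,000·S = 365,300,000
S = (365,300,000 − 355,200,000) / 32,200,000 = 0.3137 g/kg

0.31 g/kg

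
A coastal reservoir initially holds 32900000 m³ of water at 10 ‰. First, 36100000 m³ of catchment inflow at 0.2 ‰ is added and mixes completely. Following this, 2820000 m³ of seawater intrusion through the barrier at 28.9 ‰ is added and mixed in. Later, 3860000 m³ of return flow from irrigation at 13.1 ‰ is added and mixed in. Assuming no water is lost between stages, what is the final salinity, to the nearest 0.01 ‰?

Salt balance:
Initial salt = 32,900,000×10 = 329,000,000
After stage 1: salt = 329,000,000 + 36,100,000×0.2 = 336,220,000; volume = 69,000,000 m³; S = 4.873 ‰
After stage 2: salt = 336,220,000 + 2,820,000×28.9 = 417,718,000; volume = 71,820,000 m³; S = 5.816 ‰
After stage 3: salt = 417,718,000 + 3,860,000×13.1 = 468,284,000; volume = 75,680,000 m³
S = 468,284,000 / 75,680,000 = 6.1877 ‰

6.19 ‰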